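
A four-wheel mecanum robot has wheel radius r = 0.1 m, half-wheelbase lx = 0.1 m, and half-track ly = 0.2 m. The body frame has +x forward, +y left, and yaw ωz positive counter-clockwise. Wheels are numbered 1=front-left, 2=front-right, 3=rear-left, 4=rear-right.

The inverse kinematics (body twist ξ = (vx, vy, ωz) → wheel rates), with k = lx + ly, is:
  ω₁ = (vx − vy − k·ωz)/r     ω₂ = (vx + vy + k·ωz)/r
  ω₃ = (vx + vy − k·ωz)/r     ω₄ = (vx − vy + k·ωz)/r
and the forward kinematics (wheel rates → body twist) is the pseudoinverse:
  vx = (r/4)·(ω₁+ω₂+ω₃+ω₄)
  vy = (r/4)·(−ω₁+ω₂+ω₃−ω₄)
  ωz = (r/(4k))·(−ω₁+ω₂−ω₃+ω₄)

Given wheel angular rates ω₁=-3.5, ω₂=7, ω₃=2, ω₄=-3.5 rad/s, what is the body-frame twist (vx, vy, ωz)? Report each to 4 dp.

(0.0500, 0.4000, 0.4167)

k = lx + ly = 0.1 + 0.2 = 0.3000
ω₁+ω₂+ω₃+ω₄ = 2.0000  →  vx = (0.1/4)·2.0000 = 0.0500
−ω₁+ω₂+ω₃−ω₄ = 16.0000  →  vy = (0.1/4)·16.0000 = 0.4000
−ω₁+ω₂−ω₃+ω₄ = 5.0000  →  ωz = (0.1/1.2000)·5.0000 = 0.4167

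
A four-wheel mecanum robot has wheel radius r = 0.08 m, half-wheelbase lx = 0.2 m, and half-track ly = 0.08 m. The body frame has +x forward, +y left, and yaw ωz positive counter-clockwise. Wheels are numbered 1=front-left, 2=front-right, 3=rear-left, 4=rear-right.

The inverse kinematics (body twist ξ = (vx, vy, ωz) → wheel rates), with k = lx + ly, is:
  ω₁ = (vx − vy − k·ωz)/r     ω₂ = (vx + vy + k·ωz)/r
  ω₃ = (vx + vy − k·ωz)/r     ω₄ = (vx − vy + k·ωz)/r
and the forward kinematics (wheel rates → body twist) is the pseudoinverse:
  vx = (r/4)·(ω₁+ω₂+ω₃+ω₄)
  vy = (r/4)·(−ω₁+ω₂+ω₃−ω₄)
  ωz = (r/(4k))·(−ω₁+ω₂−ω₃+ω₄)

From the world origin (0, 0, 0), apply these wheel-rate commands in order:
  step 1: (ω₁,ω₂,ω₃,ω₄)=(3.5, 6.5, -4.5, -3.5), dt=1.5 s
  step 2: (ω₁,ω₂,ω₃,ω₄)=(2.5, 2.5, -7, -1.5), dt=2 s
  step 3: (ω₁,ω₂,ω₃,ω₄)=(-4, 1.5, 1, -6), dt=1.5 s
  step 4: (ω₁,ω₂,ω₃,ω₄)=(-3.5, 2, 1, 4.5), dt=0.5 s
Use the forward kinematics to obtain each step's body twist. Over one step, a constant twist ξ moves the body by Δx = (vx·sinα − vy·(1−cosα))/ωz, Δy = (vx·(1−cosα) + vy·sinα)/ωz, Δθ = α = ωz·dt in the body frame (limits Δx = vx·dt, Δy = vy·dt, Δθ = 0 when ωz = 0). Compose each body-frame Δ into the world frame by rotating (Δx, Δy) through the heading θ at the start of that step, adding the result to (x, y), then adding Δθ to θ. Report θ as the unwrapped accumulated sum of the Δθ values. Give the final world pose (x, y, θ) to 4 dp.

step 1: ξ=(vx,vy,ωz)=(0.0400, 0.0400, 0.2857), dt=1.5 → body Δ=(0.0455, 0.0708, 0.4286) → world pose (0.0455, 0.0708, 0.4286)
step 2: ξ=(vx,vy,ωz)=(-0.0700, -0.1100, 0.3929), dt=2.0 → body Δ=(-0.0440, -0.2503, 0.7857) → world pose (0.1095, -0.1751, 1.2143)
step 3: ξ=(vx,vy,ωz)=(-0.1500, 0.2500, -0.1071), dt=1.5 → body Δ=(-0.1940, 0.3914, -0.1607) → world pose (-0.3250, -0.2202, 1.0536)
step 4: ξ=(vx,vy,ωz)=(0.0800, 0.0400, 0.6429), dt=0.5 → body Δ=(0.0361, 0.0260, 0.3214) → world pose (-0.3297, -0.1760, 1.3750)

(-0.3297, -0.1760, 1.3750)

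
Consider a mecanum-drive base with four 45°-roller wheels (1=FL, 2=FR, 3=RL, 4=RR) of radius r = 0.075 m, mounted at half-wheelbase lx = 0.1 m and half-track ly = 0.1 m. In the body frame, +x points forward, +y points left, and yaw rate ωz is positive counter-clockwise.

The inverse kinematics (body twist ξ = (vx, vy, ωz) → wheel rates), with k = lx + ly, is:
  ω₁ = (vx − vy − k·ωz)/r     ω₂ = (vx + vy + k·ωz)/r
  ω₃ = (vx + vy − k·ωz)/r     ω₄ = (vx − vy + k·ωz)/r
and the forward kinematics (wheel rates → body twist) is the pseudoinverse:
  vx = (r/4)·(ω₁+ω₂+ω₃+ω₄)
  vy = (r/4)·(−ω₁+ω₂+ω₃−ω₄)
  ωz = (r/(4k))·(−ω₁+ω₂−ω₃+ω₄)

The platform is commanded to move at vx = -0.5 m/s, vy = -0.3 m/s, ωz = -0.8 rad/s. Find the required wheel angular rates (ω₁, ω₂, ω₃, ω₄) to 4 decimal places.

(-0.5333, -12.8000, -8.5333, -4.8000)

k = lx + ly = 0.1 + 0.1 = 0.2000;  k·ωz = 0.2000·-0.8 = -0.1600
ω₁ (FL) = (vx − vy − k·ωz)/r = -0.0400/0.075 = -0.5333
ω₂ (FR) = (vx + vy + k·ωz)/r = -0.9600/0.075 = -12.8000
ω₃ (RL) = (vx + vy − k·ωz)/r = -0.6400/0.075 = -8.5333
ω₄ (RR) = (vx − vy + k·ωz)/r = -0.3600/0.075 = -4.8000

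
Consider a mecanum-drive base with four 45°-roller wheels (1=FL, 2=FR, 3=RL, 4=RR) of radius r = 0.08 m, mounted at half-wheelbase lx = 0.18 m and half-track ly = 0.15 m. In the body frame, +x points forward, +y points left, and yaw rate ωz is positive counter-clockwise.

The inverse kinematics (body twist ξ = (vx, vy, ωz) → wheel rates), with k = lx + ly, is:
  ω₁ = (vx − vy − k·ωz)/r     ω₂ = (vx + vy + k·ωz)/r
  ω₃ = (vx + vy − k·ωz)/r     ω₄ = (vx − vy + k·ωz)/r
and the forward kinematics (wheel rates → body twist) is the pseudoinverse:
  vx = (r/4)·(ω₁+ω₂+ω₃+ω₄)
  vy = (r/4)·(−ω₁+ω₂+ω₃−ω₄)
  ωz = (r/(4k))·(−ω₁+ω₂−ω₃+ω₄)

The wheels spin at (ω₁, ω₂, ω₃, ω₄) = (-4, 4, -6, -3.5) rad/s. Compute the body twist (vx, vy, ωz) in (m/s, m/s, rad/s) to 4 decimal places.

(-0.1900, 0.1100, 0.6364)

k = lx + ly = 0.18 + 0.15 = 0.3300
ω₁+ω₂+ω₃+ω₄ = -9.5000  →  vx = (0.08/4)·-9.5000 = -0.1900
−ω₁+ω₂+ω₃−ω₄ = 5.5000  →  vy = (0.08/4)·5.5000 = 0.1100
−ω₁+ω₂−ω₃+ω₄ = 10.5000  →  ωz = (0.08/1.3200)·10.5000 = 0.6364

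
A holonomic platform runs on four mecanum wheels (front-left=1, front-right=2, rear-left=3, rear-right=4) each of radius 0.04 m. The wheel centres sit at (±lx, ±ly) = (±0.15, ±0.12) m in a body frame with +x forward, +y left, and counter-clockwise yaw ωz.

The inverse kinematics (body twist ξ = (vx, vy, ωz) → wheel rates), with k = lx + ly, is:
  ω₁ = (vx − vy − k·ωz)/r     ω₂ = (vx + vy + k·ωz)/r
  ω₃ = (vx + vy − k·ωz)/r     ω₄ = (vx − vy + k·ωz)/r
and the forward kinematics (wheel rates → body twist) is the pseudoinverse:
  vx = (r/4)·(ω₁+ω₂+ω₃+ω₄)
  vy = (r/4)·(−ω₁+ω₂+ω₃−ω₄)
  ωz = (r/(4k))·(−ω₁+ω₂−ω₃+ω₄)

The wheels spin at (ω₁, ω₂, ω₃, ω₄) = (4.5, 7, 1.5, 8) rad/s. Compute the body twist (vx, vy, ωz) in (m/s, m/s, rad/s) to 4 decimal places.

k = lx + ly = 0.15 + 0.12 = 0.2700
ω₁+ω₂+ω₃+ω₄ = 21.0000  →  vx = (0.04/4)·21.0000 = 0.2100
−ω₁+ω₂+ω₃−ω₄ = -4.0000  →  vy = (0.04/4)·-4.0000 = -0.0400
−ω₁+ω₂−ω₃+ω₄ = 9.0000  →  ωz = (0.04/1.0800)·9.0000 = 0.3333

(0.2100, -0.0400, 0.3333)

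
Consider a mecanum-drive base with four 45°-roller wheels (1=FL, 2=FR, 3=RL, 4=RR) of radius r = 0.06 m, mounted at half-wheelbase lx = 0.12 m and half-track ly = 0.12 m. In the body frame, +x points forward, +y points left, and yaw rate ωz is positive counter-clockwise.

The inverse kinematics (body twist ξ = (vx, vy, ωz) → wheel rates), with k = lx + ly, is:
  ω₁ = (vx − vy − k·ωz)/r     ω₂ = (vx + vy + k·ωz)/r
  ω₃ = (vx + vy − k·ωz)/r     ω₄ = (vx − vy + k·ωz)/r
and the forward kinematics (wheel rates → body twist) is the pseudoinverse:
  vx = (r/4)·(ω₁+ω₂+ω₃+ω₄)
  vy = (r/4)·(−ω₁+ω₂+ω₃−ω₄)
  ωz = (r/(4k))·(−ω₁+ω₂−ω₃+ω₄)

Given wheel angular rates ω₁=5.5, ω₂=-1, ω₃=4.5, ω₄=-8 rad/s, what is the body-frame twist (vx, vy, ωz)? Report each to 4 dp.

(0.0150, 0.0900, -1.1875)

k = lx + ly = 0.12 + 0.12 = 0.2400
ω₁+ω₂+ω₃+ω₄ = 1.0000  →  vx = (0.06/4)·1.0000 = 0.0150
−ω₁+ω₂+ω₃−ω₄ = 6.0000  →  vy = (0.06/4)·6.0000 = 0.0900
−ω₁+ω₂−ω₃+ω₄ = -19.0000  →  ωz = (0.06/0.9600)·-19.0000 = -1.1875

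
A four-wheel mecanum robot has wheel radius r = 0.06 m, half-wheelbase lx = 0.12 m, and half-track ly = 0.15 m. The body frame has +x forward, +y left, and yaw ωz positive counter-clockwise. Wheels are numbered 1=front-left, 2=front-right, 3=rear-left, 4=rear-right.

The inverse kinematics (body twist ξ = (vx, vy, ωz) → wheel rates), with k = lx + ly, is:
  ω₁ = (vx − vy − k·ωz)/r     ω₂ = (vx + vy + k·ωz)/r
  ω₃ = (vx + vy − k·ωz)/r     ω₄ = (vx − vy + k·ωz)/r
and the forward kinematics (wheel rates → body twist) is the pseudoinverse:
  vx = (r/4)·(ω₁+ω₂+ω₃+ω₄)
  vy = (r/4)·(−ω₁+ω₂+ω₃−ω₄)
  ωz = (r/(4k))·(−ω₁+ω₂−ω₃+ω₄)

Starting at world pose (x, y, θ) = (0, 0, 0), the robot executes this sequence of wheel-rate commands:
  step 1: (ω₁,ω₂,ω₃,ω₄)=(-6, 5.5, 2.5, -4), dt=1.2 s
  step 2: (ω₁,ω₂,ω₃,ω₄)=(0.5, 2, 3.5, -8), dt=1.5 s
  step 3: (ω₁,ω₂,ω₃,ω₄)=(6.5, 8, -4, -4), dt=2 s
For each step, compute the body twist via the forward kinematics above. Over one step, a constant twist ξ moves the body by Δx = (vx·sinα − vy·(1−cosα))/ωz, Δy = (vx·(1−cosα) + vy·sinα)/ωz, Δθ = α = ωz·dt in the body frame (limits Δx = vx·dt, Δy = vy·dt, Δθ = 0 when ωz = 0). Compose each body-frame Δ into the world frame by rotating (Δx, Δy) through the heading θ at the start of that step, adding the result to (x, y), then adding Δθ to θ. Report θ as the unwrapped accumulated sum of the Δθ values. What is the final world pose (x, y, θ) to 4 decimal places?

step 1: ξ=(vx,vy,ωz)=(-0.0300, 0.2700, 0.2778), dt=1.2 → body Δ=(-0.0888, 0.3121, 0.3333) → world pose (-0.0888, 0.3121, 0.3333)
step 2: ξ=(vx,vy,ωz)=(-0.0300, 0.1950, -0.5556), dt=1.5 → body Δ=(0.0750, 0.2775, -0.8333) → world pose (-0.1087, 0.5989, -0.5000)
step 3: ξ=(vx,vy,ωz)=(0.0975, 0.0225, 0.0833), dt=2.0 → body Δ=(0.1904, 0.0610, 0.1667) → world pose (0.0876, 0.5611, -0.3333)

(0.0876, 0.5611, -0.3333)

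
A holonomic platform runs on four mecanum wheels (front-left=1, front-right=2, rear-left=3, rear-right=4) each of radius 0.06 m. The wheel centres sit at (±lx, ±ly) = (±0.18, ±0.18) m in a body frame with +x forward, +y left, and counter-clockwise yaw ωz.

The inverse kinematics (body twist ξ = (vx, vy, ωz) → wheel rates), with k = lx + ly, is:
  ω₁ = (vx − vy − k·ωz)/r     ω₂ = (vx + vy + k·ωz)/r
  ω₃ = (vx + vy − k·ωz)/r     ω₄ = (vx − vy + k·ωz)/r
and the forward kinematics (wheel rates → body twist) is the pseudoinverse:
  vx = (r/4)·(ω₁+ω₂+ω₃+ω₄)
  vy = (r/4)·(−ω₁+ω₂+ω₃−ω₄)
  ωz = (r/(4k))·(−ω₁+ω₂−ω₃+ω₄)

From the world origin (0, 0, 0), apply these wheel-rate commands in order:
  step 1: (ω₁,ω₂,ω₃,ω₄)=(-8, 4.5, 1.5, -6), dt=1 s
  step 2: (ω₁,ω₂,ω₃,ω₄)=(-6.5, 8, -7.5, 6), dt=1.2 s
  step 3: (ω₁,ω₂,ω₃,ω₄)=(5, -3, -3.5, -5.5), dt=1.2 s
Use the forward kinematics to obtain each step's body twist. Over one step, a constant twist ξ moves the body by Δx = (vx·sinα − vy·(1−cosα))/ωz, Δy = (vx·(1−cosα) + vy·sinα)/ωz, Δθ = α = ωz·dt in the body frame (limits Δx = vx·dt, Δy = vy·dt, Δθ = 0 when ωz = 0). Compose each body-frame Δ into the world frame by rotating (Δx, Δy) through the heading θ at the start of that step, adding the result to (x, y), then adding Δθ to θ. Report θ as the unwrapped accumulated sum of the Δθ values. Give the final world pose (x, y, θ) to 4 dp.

(-0.0852, 0.1511, 1.1083)

step 1: ξ=(vx,vy,ωz)=(-0.1200, 0.3000, 0.2083), dt=1.0 → body Δ=(-0.1503, 0.2854, 0.2083) → world pose (-0.1503, 0.2854, 0.2083)
step 2: ξ=(vx,vy,ωz)=(0.0000, 0.0150, 1.1667), dt=1.2 → body Δ=(-0.0107, 0.0127, 1.4000) → world pose (-0.1633, 0.2956, 1.6083)
step 3: ξ=(vx,vy,ωz)=(-0.1050, -0.0900, -0.4167), dt=1.2 → body Δ=(-0.1473, -0.0727, -0.5000) → world pose (-0.0852, 0.1511, 1.1083)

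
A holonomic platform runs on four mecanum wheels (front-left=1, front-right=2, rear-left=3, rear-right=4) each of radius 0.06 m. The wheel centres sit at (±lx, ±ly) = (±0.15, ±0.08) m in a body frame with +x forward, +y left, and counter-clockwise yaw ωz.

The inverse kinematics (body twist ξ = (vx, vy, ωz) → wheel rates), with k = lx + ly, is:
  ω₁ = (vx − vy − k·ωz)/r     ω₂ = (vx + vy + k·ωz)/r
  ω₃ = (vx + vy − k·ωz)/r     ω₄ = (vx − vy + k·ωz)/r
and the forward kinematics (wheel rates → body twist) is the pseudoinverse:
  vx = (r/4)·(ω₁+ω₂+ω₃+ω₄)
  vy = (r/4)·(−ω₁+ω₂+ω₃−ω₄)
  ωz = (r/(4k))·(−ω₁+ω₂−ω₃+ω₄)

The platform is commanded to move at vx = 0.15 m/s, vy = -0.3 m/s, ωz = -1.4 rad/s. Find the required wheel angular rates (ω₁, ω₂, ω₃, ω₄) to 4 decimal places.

(12.8667, -7.8667, 2.8667, 2.1333)

k = lx + ly = 0.15 + 0.08 = 0.2300;  k·ωz = 0.2300·-1.4 = -0.3220
ω₁ (FL) = (vx − vy − k·ωz)/r = 0.7720/0.06 = 12.8667
ω₂ (FR) = (vx + vy + k·ωz)/r = -0.4720/0.06 = -7.8667
ω₃ (RL) = (vx + vy − k·ωz)/r = 0.1720/0.06 = 2.8667
ω₄ (RR) = (vx − vy + k·ωz)/r = 0.1280/0.06 = 2.1333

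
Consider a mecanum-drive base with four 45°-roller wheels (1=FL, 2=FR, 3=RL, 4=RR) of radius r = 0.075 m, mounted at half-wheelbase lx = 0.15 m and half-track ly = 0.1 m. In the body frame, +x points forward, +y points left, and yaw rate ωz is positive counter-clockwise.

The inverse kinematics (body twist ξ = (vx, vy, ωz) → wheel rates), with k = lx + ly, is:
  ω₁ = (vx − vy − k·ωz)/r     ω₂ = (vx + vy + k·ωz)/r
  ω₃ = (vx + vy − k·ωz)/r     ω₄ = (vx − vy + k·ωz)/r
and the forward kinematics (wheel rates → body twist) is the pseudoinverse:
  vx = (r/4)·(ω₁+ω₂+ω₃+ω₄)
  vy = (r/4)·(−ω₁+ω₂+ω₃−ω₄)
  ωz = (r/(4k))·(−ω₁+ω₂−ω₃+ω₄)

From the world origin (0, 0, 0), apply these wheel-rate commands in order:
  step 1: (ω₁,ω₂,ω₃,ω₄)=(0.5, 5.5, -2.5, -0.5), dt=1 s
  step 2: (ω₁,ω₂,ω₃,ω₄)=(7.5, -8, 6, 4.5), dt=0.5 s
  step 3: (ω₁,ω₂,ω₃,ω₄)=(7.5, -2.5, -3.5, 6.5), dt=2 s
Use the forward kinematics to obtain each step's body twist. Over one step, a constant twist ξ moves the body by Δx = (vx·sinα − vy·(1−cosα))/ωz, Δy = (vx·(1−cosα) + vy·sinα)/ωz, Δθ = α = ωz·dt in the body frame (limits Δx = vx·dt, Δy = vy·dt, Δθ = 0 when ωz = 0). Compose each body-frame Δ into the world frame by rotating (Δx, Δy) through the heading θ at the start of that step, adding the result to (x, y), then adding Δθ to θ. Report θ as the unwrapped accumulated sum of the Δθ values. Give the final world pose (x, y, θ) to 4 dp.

step 1: ξ=(vx,vy,ωz)=(0.0562, 0.0562, 0.5250), dt=1.0 → body Δ=(0.0393, 0.0681, 0.5250) → world pose (0.0393, 0.0681, 0.5250)
step 2: ξ=(vx,vy,ωz)=(0.1875, -0.2625, -1.2750), dt=0.5 → body Δ=(0.0471, -0.1514, -0.6375) → world pose (0.1559, -0.0393, -0.1125)
step 3: ξ=(vx,vy,ωz)=(0.1500, -0.3750, 0.0000), dt=2.0 → body Δ=(0.3000, -0.7500, 0.0000) → world pose (0.3698, -0.8182, -0.1125)

(0.3698, -0.8182, -0.1125)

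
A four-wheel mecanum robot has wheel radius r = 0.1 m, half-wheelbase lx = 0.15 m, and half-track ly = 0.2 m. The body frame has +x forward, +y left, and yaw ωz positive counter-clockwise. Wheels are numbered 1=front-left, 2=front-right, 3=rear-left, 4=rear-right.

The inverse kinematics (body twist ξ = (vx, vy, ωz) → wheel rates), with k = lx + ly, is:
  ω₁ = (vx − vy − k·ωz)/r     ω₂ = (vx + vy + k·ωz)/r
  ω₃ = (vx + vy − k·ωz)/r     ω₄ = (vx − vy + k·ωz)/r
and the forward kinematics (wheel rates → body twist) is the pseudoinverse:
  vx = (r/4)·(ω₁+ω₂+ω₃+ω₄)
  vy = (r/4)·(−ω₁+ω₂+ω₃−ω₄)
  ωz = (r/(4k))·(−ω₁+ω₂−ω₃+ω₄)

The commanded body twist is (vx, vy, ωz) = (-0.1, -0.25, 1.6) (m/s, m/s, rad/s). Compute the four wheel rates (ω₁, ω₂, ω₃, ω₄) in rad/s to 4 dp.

k = lx + ly = 0.15 + 0.2 = 0.3500;  k·ωz = 0.3500·1.6 = 0.5600
ω₁ (FL) = (vx − vy − k·ωz)/r = -0.4100/0.1 = -4.1000
ω₂ (FR) = (vx + vy + k·ωz)/r = 0.2100/0.1 = 2.1000
ω₃ (RL) = (vx + vy − k·ωz)/r = -0.9100/0.1 = -9.1000
ω₄ (RR) = (vx − vy + k·ωz)/r = 0.7100/0.1 = 7.1000

(-4.1000, 2.1000, -9.1000, 7.1000)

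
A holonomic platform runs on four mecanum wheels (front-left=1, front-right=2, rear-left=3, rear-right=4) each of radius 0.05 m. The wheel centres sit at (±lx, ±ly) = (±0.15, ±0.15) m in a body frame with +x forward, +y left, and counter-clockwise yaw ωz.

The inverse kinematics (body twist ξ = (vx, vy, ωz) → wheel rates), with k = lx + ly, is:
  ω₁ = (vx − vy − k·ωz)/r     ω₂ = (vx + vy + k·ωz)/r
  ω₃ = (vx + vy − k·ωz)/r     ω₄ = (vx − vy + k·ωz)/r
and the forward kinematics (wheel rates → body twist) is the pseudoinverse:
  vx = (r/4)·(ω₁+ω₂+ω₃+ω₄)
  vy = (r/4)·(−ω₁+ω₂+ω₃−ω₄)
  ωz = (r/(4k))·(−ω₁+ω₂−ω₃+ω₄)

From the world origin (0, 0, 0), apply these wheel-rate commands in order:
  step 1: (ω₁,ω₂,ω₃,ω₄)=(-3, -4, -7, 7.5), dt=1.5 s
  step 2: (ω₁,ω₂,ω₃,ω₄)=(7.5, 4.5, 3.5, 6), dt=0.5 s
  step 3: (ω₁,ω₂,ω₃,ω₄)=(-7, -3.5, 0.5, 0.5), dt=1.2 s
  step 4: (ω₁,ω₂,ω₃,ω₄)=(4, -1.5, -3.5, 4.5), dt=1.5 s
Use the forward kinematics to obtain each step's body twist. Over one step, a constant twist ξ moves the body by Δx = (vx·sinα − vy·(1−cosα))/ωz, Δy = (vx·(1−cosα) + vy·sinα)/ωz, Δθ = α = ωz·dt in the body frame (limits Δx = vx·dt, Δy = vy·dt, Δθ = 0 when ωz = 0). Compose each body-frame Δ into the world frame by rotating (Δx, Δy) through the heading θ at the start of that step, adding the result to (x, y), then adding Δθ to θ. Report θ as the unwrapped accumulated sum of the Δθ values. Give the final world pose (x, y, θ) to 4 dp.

(0.2494, -0.3701, 1.1646)

step 1: ξ=(vx,vy,ωz)=(-0.0813, -0.1938, 0.5625), dt=1.5 → body Δ=(0.0076, -0.3058, 0.8438) → world pose (0.0076, -0.3058, 0.8438)
step 2: ξ=(vx,vy,ωz)=(0.2688, -0.0688, -0.0208), dt=0.5 → body Δ=(0.1342, -0.0351, -0.0104) → world pose (0.1230, -0.2288, 0.8333)
step 3: ξ=(vx,vy,ωz)=(-0.1188, 0.0438, 0.1458), dt=1.2 → body Δ=(-0.1464, 0.0398, 0.1750) → world pose (-0.0049, -0.3104, 1.0083)
step 4: ξ=(vx,vy,ωz)=(0.0437, -0.1688, 0.1042), dt=1.5 → body Δ=(0.0851, -0.2470, 0.1563) → world pose (0.2494, -0.3701, 1.1646)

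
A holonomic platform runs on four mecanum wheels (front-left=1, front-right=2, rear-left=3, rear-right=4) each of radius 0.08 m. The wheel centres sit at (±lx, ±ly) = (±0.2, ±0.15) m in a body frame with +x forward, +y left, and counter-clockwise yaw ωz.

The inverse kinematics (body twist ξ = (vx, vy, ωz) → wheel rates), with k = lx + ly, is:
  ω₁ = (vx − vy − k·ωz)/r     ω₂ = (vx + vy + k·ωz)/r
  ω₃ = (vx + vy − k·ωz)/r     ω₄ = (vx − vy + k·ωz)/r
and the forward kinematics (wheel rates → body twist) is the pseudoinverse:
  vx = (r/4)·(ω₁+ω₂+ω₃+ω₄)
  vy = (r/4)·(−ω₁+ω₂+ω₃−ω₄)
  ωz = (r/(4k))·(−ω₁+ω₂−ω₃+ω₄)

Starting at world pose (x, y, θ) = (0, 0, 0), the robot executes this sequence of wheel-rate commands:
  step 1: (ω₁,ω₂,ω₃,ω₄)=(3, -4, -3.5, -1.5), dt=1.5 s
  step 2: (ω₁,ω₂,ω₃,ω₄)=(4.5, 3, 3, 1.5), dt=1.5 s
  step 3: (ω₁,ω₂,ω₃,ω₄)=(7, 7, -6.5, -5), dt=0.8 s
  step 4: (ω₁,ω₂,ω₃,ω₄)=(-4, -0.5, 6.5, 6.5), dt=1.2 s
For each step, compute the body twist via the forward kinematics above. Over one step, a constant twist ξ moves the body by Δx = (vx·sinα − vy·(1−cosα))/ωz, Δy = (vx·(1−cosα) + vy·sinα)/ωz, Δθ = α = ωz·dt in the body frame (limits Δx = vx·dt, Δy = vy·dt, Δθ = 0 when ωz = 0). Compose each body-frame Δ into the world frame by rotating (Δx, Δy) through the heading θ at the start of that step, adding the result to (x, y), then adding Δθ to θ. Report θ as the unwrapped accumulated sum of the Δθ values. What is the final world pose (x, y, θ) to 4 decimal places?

step 1: ξ=(vx,vy,ωz)=(-0.1200, -0.1800, -0.2857), dt=1.5 → body Δ=(-0.2315, -0.2238, -0.4286) → world pose (-0.2315, -0.2238, -0.4286)
step 2: ξ=(vx,vy,ωz)=(0.2400, 0.0000, -0.1714), dt=1.5 → body Δ=(0.3560, -0.0460, -0.2571) → world pose (0.0732, -0.4137, -0.6857)
step 3: ξ=(vx,vy,ωz)=(0.0500, -0.0300, 0.0857), dt=0.8 → body Δ=(0.0408, -0.0226, 0.0686) → world pose (0.0905, -0.4570, -0.6171)
step 4: ξ=(vx,vy,ωz)=(0.1700, 0.0700, 0.2000), dt=1.2 → body Δ=(0.1920, 0.1076, 0.2400) → world pose (0.3093, -0.4804, -0.3771)

(0.3093, -0.4804, -0.3771)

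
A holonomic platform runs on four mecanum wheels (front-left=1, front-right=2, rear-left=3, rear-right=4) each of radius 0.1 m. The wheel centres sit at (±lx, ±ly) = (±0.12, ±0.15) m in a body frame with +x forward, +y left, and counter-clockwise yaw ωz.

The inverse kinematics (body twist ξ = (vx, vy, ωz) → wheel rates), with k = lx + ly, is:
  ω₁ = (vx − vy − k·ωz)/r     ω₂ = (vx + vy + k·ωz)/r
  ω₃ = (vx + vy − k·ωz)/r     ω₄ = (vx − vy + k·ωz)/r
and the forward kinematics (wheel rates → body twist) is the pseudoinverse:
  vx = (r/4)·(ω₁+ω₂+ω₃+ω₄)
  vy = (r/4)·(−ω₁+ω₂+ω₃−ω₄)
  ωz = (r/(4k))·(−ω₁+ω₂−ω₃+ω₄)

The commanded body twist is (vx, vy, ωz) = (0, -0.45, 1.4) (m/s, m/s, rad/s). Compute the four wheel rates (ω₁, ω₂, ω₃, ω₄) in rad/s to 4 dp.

k = lx + ly = 0.12 + 0.15 = 0.2700;  k·ωz = 0.2700·1.4 = 0.3780
ω₁ (FL) = (vx − vy − k·ωz)/r = 0.0720/0.1 = 0.7200
ω₂ (FR) = (vx + vy + k·ωz)/r = -0.0720/0.1 = -0.7200
ω₃ (RL) = (vx + vy − k·ωz)/r = -0.8280/0.1 = -8.2800
ω₄ (RR) = (vx − vy + k·ωz)/r = 0.8280/0.1 = 8.2800

(0.7200, -0.7200, -8.2800, 8.2800)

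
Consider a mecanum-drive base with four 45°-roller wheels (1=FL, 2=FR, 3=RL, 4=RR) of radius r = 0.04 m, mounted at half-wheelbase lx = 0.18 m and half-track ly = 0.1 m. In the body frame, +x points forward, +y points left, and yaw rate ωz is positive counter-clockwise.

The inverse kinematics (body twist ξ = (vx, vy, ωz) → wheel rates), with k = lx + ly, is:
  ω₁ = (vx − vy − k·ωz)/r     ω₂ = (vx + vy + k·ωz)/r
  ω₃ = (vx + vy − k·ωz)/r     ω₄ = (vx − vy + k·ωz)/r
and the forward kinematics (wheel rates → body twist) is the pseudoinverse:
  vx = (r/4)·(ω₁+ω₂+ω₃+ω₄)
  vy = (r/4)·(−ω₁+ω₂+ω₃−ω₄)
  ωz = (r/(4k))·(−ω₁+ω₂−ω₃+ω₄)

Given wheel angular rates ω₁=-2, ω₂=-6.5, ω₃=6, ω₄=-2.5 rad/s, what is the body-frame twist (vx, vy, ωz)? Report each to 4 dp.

k = lx + ly = 0.18 + 0.1 = 0.2800
ω₁+ω₂+ω₃+ω₄ = -5.0000  →  vx = (0.04/4)·-5.0000 = -0.0500
−ω₁+ω₂+ω₃−ω₄ = 4.0000  →  vy = (0.04/4)·4.0000 = 0.0400
−ω₁+ω₂−ω₃+ω₄ = -13.0000  →  ωz = (0.04/1.1200)·-13.0000 = -0.4643

(-0.0500, 0.0400, -0.4643)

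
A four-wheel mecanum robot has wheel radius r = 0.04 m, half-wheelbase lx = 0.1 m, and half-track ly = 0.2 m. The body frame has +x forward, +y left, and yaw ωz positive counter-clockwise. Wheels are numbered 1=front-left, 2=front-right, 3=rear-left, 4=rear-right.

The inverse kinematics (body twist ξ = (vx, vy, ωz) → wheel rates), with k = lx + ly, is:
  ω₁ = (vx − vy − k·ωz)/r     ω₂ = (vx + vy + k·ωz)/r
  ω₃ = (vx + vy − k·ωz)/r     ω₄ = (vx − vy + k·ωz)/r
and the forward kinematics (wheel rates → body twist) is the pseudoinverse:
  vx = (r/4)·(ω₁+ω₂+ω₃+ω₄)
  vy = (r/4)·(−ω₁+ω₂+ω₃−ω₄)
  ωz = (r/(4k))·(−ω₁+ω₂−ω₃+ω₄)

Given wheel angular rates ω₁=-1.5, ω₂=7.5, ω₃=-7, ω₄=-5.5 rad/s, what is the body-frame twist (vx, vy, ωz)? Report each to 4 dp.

(-0.0650, 0.0750, 0.3500)

k = lx + ly = 0.1 + 0.2 = 0.3000
ω₁+ω₂+ω₃+ω₄ = -6.5000  →  vx = (0.04/4)·-6.5000 = -0.0650
−ω₁+ω₂+ω₃−ω₄ = 7.5000  →  vy = (0.04/4)·7.5000 = 0.0750
−ω₁+ω₂−ω₃+ω₄ = 10.5000  →  ωz = (0.04/1.2000)·10.5000 = 0.3500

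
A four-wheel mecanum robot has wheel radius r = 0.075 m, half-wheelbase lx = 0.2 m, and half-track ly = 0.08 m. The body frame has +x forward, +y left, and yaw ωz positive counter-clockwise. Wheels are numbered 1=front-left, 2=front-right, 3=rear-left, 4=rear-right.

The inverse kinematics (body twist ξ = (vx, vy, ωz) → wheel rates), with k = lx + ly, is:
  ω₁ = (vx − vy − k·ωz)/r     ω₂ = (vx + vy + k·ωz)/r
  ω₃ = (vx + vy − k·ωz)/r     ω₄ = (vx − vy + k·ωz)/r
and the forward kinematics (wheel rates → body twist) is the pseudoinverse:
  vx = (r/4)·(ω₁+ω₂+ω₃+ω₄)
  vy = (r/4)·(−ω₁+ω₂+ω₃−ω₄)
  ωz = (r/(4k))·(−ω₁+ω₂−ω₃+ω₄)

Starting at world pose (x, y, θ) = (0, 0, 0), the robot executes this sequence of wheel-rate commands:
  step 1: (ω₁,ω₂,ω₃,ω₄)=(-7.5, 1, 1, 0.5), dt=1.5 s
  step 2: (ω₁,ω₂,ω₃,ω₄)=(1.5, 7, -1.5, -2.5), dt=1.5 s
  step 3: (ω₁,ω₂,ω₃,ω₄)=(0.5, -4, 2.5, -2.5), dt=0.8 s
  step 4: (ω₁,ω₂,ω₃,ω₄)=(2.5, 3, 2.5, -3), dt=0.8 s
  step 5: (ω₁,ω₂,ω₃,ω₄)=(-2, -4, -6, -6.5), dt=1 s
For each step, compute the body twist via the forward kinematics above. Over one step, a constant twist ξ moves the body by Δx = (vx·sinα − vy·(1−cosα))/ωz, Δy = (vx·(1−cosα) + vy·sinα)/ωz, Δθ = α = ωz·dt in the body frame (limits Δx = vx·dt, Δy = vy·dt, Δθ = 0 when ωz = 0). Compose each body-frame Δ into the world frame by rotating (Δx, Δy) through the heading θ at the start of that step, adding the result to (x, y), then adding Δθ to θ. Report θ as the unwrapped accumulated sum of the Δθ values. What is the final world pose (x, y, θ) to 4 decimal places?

(-0.6467, 0.2916, 0.3114)

step 1: ξ=(vx,vy,ωz)=(-0.0938, 0.1688, 0.5357), dt=1.5 → body Δ=(-0.2223, 0.1732, 0.8036) → world pose (-0.2223, 0.1732, 0.8036)
step 2: ξ=(vx,vy,ωz)=(0.0844, 0.1219, 0.3013), dt=1.5 → body Δ=(0.0817, 0.2048, 0.4520) → world pose (-0.3130, 0.3742, 1.2556)
step 3: ξ=(vx,vy,ωz)=(-0.0656, 0.0094, -0.6362), dt=0.8 → body Δ=(-0.0484, 0.0203, -0.5089) → world pose (-0.3473, 0.3344, 0.7467)
step 4: ξ=(vx,vy,ωz)=(0.0938, 0.1125, -0.3348), dt=0.8 → body Δ=(0.0861, 0.0789, -0.2679) → world pose (-0.3377, 0.4508, 0.4788)
step 5: ξ=(vx,vy,ωz)=(-0.3469, -0.0281, -0.1674), dt=1.0 → body Δ=(-0.3476, 0.0010, -0.1674) → world pose (-0.6467, 0.2916, 0.3114)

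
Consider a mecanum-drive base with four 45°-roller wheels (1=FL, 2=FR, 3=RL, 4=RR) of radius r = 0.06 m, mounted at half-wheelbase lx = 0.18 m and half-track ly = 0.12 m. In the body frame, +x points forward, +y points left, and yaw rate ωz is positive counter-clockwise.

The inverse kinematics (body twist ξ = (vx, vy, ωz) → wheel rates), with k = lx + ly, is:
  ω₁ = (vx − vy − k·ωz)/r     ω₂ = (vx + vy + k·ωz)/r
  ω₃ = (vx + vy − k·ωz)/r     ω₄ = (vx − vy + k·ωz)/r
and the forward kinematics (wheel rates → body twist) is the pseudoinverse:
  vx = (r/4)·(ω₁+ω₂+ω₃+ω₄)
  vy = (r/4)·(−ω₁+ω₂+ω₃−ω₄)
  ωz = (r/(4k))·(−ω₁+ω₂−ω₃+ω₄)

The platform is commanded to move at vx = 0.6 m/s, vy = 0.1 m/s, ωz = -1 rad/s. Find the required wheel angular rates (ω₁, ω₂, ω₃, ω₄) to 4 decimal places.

k = lx + ly = 0.18 + 0.12 = 0.3000;  k·ωz = 0.3000·-1 = -0.3000
ω₁ (FL) = (vx − vy − k·ωz)/r = 0.8000/0.06 = 13.3333
ω₂ (FR) = (vx + vy + k·ωz)/r = 0.4000/0.06 = 6.6667
ω₃ (RL) = (vx + vy − k·ωz)/r = 1.0000/0.06 = 16.6667
ω₄ (RR) = (vx − vy + k·ωz)/r = 0.2000/0.06 = 3.3333

(13.3333, 6.6667, 16.6667, 3.3333)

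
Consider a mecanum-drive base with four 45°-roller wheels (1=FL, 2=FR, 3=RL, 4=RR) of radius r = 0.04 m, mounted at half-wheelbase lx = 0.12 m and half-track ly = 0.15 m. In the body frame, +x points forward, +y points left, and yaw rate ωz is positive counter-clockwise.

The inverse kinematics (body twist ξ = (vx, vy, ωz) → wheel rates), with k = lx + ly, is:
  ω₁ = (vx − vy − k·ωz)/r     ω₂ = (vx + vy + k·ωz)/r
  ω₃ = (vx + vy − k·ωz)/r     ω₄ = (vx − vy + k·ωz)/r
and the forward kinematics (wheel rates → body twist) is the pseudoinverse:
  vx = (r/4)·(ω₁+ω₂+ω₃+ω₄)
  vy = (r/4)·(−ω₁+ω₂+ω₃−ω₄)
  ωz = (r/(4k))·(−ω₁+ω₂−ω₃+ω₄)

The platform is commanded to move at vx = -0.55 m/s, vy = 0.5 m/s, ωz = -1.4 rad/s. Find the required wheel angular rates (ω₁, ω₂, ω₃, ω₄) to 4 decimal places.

k = lx + ly = 0.12 + 0.15 = 0.2700;  k·ωz = 0.2700·-1.4 = -0.3780
ω₁ (FL) = (vx − vy − k·ωz)/r = -0.6720/0.04 = -16.8000
ω₂ (FR) = (vx + vy + k·ωz)/r = -0.4280/0.04 = -10.7000
ω₃ (RL) = (vx + vy − k·ωz)/r = 0.3280/0.04 = 8.2000
ω₄ (RR) = (vx − vy + k·ωz)/r = -1.4280/0.04 = -35.7000

(-16.8000, -10.7000, 8.2000, -35.7000)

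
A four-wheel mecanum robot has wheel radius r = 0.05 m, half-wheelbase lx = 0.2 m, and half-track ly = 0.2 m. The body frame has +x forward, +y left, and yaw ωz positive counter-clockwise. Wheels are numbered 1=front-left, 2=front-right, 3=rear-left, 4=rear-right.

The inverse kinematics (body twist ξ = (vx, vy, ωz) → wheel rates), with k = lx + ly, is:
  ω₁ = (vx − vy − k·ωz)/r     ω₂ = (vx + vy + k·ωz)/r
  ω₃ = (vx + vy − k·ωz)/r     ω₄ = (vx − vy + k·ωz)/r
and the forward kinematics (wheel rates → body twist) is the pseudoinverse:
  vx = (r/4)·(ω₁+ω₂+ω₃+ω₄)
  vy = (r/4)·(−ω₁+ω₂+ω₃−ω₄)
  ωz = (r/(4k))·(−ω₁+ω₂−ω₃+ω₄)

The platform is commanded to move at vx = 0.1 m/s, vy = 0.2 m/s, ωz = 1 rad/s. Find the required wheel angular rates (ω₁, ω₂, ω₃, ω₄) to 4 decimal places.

k = lx + ly = 0.2 + 0.2 = 0.4000;  k·ωz = 0.4000·1 = 0.4000
ω₁ (FL) = (vx − vy − k·ωz)/r = -0.5000/0.05 = -10.0000
ω₂ (FR) = (vx + vy + k·ωz)/r = 0.7000/0.05 = 14.0000
ω₃ (RL) = (vx + vy − k·ωz)/r = -0.1000/0.05 = -2.0000
ω₄ (RR) = (vx − vy + k·ωz)/r = 0.3000/0.05 = 6.0000

(-10.0000, 14.0000, -2.0000, 6.0000)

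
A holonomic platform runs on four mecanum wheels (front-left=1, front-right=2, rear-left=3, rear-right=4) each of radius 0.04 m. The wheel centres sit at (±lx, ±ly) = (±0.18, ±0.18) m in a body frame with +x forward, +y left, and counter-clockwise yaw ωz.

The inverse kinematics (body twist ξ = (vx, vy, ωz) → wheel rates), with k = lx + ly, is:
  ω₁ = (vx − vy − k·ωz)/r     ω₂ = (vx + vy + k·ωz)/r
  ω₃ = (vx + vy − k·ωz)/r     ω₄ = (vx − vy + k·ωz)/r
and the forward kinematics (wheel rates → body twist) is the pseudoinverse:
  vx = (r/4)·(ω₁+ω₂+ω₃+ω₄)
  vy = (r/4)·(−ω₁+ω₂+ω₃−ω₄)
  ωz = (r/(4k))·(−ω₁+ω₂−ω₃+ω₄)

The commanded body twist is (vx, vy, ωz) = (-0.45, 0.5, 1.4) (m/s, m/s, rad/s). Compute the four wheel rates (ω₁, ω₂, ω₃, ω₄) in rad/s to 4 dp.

(-36.3500, 13.8500, -11.3500, -11.1500)

k = lx + ly = 0.18 + 0.18 = 0.3600;  k·ωz = 0.3600·1.4 = 0.5040
ω₁ (FL) = (vx − vy − k·ωz)/r = -1.4540/0.04 = -36.3500
ω₂ (FR) = (vx + vy + k·ωz)/r = 0.5540/0.04 = 13.8500
ω₃ (RL) = (vx + vy − k·ωz)/r = -0.4540/0.04 = -11.3500
ω₄ (RR) = (vx − vy + k·ωz)/r = -0.4460/0.04 = -11.1500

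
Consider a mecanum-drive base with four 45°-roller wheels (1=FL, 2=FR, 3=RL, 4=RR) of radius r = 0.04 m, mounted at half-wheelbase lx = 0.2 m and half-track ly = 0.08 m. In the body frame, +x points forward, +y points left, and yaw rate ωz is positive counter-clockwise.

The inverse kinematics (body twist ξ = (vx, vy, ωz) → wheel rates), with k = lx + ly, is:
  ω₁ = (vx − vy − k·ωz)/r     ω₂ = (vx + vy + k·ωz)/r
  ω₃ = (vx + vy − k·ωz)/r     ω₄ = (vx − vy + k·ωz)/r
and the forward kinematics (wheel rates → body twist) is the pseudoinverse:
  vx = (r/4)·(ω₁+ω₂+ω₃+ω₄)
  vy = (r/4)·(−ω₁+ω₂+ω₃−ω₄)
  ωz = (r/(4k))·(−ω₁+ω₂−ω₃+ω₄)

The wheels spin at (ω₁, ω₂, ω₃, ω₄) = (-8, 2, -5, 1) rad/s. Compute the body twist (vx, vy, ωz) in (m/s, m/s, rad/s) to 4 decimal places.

(-0.1000, 0.0400, 0.5714)

k = lx + ly = 0.2 + 0.08 = 0.2800
ω₁+ω₂+ω₃+ω₄ = -10.0000  →  vx = (0.04/4)·-10.0000 = -0.1000
−ω₁+ω₂+ω₃−ω₄ = 4.0000  →  vy = (0.04/4)·4.0000 = 0.0400
−ω₁+ω₂−ω₃+ω₄ = 16.0000  →  ωz = (0.04/1.1200)·16.0000 = 0.5714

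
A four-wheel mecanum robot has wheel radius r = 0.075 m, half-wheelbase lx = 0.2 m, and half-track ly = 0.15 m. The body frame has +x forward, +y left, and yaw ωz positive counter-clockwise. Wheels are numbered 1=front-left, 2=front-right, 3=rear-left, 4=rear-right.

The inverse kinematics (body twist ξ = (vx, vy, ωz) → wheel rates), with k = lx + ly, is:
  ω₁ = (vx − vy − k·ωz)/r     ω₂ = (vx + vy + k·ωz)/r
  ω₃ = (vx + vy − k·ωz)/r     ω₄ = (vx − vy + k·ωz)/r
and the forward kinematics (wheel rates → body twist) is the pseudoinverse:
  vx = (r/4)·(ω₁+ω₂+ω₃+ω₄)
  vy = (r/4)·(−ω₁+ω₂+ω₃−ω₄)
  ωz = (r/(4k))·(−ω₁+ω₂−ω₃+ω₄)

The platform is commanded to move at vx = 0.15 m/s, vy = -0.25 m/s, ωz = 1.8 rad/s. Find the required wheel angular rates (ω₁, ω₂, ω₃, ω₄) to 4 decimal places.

(-3.0667, 7.0667, -9.7333, 13.7333)

k = lx + ly = 0.2 + 0.15 = 0.3500;  k·ωz = 0.3500·1.8 = 0.6300
ω₁ (FL) = (vx − vy − k·ωz)/r = -0.2300/0.075 = -3.0667
ω₂ (FR) = (vx + vy + k·ωz)/r = 0.5300/0.075 = 7.0667
ω₃ (RL) = (vx + vy − k·ωz)/r = -0.7300/0.075 = -9.7333
ω₄ (RR) = (vx − vy + k·ωz)/r = 1.0300/0.075 = 13.7333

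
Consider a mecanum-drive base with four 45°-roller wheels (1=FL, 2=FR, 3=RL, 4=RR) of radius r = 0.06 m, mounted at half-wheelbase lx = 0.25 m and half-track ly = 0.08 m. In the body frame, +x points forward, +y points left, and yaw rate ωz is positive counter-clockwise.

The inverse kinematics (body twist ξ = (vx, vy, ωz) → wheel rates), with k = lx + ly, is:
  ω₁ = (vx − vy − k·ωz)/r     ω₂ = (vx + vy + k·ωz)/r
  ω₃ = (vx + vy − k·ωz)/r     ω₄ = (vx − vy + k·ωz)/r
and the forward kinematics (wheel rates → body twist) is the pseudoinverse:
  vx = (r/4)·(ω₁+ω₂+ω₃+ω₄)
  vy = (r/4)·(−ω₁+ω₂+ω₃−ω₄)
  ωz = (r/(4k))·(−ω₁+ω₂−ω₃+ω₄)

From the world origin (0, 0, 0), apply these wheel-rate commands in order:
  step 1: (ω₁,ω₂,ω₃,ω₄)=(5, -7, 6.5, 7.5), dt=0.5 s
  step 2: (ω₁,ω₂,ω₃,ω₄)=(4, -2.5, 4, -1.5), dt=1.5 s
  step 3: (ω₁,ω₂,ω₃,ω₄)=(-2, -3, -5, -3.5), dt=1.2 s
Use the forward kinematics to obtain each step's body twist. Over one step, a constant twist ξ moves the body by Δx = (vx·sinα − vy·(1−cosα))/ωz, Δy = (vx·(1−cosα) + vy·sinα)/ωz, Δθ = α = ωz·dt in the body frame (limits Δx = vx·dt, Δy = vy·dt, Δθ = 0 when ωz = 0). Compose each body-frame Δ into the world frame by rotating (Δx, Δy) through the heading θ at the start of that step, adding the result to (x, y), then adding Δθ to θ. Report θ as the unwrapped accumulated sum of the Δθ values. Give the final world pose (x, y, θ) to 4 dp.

step 1: ξ=(vx,vy,ωz)=(0.1800, -0.1950, -0.5000), dt=0.5 → body Δ=(0.0769, -0.1077, -0.2500) → world pose (0.0769, -0.1077, -0.2500)
step 2: ξ=(vx,vy,ωz)=(0.0600, -0.0150, -0.5455), dt=1.5 → body Δ=(0.0716, -0.0549, -0.8182) → world pose (0.1327, -0.1786, -1.0682)
step 3: ξ=(vx,vy,ωz)=(-0.2025, -0.0375, 0.0227), dt=1.2 → body Δ=(-0.2424, -0.0483, 0.0273) → world pose (-0.0264, 0.0105, -1.0409)

(-0.0264, 0.0105, -1.0409)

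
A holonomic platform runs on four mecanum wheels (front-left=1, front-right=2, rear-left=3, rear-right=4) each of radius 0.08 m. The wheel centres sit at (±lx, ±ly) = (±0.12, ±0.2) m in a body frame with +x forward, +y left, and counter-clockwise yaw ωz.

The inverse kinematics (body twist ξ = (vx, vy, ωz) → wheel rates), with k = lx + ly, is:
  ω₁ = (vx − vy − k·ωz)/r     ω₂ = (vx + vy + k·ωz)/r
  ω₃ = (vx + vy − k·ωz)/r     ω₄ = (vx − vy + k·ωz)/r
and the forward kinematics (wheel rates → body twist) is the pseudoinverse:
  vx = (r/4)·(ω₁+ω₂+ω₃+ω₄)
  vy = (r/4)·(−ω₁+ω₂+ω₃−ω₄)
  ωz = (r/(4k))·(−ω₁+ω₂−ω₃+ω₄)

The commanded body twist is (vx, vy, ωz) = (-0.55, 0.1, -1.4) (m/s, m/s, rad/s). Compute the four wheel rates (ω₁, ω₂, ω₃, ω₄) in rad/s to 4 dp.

k = lx + ly = 0.12 + 0.2 = 0.3200;  k·ωz = 0.3200·-1.4 = -0.4480
ω₁ (FL) = (vx − vy − k·ωz)/r = -0.2020/0.08 = -2.5250
ω₂ (FR) = (vx + vy + k·ωz)/r = -0.8980/0.08 = -11.2250
ω₃ (RL) = (vx + vy − k·ωz)/r = -0.0020/0.08 = -0.0250
ω₄ (RR) = (vx − vy + k·ωz)/r = -1.0980/0.08 = -13.7250

(-2.5250, -11.2250, -0.0250, -13.7250)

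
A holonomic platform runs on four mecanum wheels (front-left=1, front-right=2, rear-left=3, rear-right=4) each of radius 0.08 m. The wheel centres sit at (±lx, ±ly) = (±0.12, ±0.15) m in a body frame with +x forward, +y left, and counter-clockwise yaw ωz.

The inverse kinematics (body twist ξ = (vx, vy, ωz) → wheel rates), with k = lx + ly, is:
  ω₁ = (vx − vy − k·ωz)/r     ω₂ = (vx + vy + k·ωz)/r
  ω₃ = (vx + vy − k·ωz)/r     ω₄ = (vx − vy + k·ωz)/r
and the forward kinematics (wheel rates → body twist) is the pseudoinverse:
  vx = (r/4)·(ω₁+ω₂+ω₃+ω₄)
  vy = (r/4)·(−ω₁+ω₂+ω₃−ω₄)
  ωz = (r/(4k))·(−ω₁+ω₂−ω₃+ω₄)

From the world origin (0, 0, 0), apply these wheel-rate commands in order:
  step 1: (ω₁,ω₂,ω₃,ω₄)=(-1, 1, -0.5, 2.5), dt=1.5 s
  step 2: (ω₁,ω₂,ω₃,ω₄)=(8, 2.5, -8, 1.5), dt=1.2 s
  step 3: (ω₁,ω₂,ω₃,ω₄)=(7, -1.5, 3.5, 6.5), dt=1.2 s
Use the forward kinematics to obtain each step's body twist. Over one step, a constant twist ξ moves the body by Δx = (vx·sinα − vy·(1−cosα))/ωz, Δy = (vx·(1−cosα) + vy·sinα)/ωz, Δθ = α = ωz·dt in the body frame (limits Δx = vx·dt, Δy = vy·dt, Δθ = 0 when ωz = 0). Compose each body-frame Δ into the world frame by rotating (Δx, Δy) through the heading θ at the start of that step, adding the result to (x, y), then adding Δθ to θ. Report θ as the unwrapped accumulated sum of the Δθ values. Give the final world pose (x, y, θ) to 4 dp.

step 1: ξ=(vx,vy,ωz)=(0.0400, -0.0200, 0.3704), dt=1.5 → body Δ=(0.0651, -0.0122, 0.5556) → world pose (0.0651, -0.0122, 0.5556)
step 2: ξ=(vx,vy,ωz)=(0.0800, -0.3000, 0.2963), dt=1.2 → body Δ=(0.1573, -0.3356, 0.3556) → world pose (0.3757, -0.2144, 0.9111)
step 3: ξ=(vx,vy,ωz)=(0.3100, -0.2300, -0.4074), dt=1.2 → body Δ=(0.2912, -0.3543, -0.4889) → world pose (0.8342, -0.2014, 0.4222)

(0.8342, -0.2014, 0.4222)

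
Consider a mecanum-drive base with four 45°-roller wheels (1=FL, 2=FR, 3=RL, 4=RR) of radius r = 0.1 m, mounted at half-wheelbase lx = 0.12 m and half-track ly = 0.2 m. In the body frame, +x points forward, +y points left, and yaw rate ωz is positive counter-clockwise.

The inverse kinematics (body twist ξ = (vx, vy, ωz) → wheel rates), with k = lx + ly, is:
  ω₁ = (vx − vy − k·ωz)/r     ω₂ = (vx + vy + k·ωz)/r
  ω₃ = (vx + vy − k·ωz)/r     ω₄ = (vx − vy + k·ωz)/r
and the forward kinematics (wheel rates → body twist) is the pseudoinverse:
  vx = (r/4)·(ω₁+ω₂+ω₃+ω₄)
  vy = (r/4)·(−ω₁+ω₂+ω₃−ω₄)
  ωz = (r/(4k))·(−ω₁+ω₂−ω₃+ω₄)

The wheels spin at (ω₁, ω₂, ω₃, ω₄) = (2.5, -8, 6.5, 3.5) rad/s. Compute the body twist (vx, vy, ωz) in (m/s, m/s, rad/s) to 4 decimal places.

k = lx + ly = 0.12 + 0.2 = 0.3200
ω₁+ω₂+ω₃+ω₄ = 4.5000  →  vx = (0.1/4)·4.5000 = 0.1125
−ω₁+ω₂+ω₃−ω₄ = -7.5000  →  vy = (0.1/4)·-7.5000 = -0.1875
−ω₁+ω₂−ω₃+ω₄ = -13.5000  →  ωz = (0.1/1.2800)·-13.5000 = -1.0547

(0.1125, -0.1875, -1.0547)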